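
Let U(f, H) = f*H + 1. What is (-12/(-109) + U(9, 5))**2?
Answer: 25260676/11881 ≈ 2126.1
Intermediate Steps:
U(f, H) = 1 + H*f (U(f, H) = H*f + 1 = 1 + H*f)
(-12/(-109) + U(9, 5))**2 = (-12/(-109) + (1 + 5*9))**2 = (-12*(-1/109) + (1 + 45))**2 = (12/109 + 46)**2 = (5026/109)**2 = 25260676/11881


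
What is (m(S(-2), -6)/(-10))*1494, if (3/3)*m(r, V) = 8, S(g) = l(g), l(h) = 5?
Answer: -5976/5 ≈ -1195.2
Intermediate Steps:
S(g) = 5
m(r, V) = 8
(m(S(-2), -6)/(-10))*1494 = (8/(-10))*1494 = (8*(-1/10))*1494 = -4/5*1494 = -5976/5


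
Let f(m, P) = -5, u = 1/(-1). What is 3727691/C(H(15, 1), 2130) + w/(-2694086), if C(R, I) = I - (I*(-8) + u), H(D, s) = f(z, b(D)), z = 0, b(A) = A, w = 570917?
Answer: 527988162401/2718332774 ≈ 194.23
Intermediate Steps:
u = -1
H(D, s) = -5
C(R, I) = 1 + 9*I (C(R, I) = I - (I*(-8) - 1) = I - (-8*I - 1) = I - (-1 - 8*I) = I + (1 + 8*I) = 1 + 9*I)
3727691/C(H(15, 1), 2130) + w/(-2694086) = 3727691/(1 + 9*2130) + 570917/(-2694086) = 3727691/(1 + 19170) + 570917*(-1/2694086) = 3727691/19171 - 570917/2694086 = 527988162401/2718332774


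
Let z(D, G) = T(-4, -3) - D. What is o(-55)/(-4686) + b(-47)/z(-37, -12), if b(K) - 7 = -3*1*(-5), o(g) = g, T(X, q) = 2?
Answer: 1063/1846 ≈ 0.57584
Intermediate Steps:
z(D, G) = 2 - D
b(K) = 22 (b(K) = 7 - 3*1*(-5) = 7 - 3*(-5) = 7 + 15 = 22)
o(-55)/(-4686) + b(-47)/z(-37, -12) = -55/(-4686) + 22/(2 - 1*(-37)) = -55*(-1/4686) + 22/(2 + 37) = 5/426 + 22/39 = 1063/1846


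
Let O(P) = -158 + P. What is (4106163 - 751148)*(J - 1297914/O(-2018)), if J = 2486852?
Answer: 9079824490373995/1088 ≈ 8.3454e+12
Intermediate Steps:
(4106163 - 751148)*(J - 1297914/O(-2018)) = (4106163 - 751148)*(2486852 - 1297914/(-158 - 2018)) = 3355015*(2486852 - 1297914/(-2176)) = 3355015*(2486852 - 1297914*(-1/2176)) = 3355015*(2486852 + 648957/1088) = 3355015*(2706343933/1088) = 9079824490373995/1088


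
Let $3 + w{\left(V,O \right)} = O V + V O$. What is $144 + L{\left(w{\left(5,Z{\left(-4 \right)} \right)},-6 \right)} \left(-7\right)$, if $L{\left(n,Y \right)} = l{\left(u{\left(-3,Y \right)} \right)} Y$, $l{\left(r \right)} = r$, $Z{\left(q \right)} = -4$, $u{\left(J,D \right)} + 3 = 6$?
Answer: $270$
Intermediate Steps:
$u{\left(J,D \right)} = 3$ ($u{\left(J,D \right)} = -3 + 6 = 3$)
$w{\left(V,O \right)} = -3 + 2 O V$ ($w{\left(V,O \right)} = -3 + \left(O V + V O\right) = -3 + \left(O V + O V\right) = -3 + 2 O V$)
$L{\left(n,Y \right)} = 3 Y$
$144 + L{\left(w{\left(5,Z{\left(-4 \right)} \right)},-6 \right)} \left(-7\right) = 144 + 3 \left(-6\right) \left(-7\right) = 144 - -126 = 144 + 126 = 270$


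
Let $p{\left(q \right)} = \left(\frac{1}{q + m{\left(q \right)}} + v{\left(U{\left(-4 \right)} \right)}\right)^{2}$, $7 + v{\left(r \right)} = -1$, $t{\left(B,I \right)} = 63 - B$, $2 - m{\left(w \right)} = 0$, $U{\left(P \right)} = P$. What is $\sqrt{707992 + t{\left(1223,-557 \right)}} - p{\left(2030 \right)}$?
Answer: $- \frac{264225025}{4129024} + 4 \sqrt{44177} \approx 776.74$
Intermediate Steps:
$m{\left(w \right)} = 2$ ($m{\left(w \right)} = 2 - 0 = 2 + 0 = 2$)
$v{\left(r \right)} = -8$ ($v{\left(r \right)} = -7 - 1 = -8$)
$p{\left(q \right)} = \left(-8 + \frac{1}{2 + q}\right)^{2}$ ($p{\left(q \right)} = \left(\frac{1}{q + 2} - 8\right)^{2} = \left(\frac{1}{2 + q} - 8\right)^{2} = \left(-8 + \frac{1}{2 + q}\right)^{2}$)
$\sqrt{707992 + t{\left(1223,-557 \right)}} - p{\left(2030 \right)} = \sqrt{707992 + \left(63 - 1223\right)} - \frac{\left(15 + 8 \cdot 2030\right)^{2}}{\left(2 + 2030\right)^{2}} = \sqrt{707992 + \left(63 - 1223\right)} - \frac{\left(15 + 16240\right)^{2}}{4129024} = \sqrt{707992 - 1160} - \frac{16255^{2}}{4129024} = \sqrt{706832} - \frac{1}{4129024} \cdot 264225025 = 4 \sqrt{44177} - \frac{264225025}{4129024} = - \frac{264225025}{4129024} + 4 \sqrt{44177}$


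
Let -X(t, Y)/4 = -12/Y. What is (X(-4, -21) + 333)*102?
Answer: 236130/7 ≈ 33733.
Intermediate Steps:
X(t, Y) = 48/Y (X(t, Y) = -(-48)/Y = 48/Y)
(X(-4, -21) + 333)*102 = (48/(-21) + 333)*102 = (48*(-1/21) + 333)*102 = (-16/7 + 333)*102 = (2315/7)*102 = 236130/7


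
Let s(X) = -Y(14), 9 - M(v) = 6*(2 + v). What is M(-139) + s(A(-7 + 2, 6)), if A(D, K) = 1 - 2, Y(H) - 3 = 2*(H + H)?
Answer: 772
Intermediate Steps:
Y(H) = 3 + 4*H (Y(H) = 3 + 2*(H + H) = 3 + 2*(2*H) = 3 + 4*H)
M(v) = -3 - 6*v (M(v) = 9 - 6*(2 + v) = 9 - (12 + 6*v) = 9 + (-12 - 6*v) = -3 - 6*v)
A(D, K) = -1
s(X) = -59 (s(X) = -(3 + 4*14) = -(3 + 56) = -1*59 = -59)
M(-139) + s(A(-7 + 2, 6)) = (-3 - 6*(-139)) - 59 = (-3 + 834) - 59 = 831 - 59 = 772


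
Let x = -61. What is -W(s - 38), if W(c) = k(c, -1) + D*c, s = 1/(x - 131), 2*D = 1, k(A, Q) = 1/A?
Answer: 53319937/2802048 ≈ 19.029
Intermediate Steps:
D = ½ (D = (½)*1 = ½ ≈ 0.50000)
s = -1/192 (s = 1/(-61 - 131) = 1/(-192) = -1/192 ≈ -0.0052083)
W(c) = 1/c + c/2
-W(s - 38) = -(1/(-1/192 - 38) + (-1/192 - 38)/2) = -(1/(-7297/192) + (½)*(-7297/192)) = -(-192/7297 - 7297/384) = -1*(-53319937/2802048) = 53319937/2802048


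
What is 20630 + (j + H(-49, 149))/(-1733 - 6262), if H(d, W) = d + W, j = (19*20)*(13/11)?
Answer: 362859862/17589 ≈ 20630.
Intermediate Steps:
j = 4940/11 (j = 380*(13*(1/11)) = 380*(13/11) = 4940/11 ≈ 449.09)
H(d, W) = W + d
20630 + (j + H(-49, 149))/(-1733 - 6262) = 20630 + (4940/11 + (149 - 49))/(-1733 - 6262) = 20630 + (4940/11 + 100)/(-7995) = 20630 + (6040/11)*(-1/7995) = 20630 - 1208/17589 = 362859862/17589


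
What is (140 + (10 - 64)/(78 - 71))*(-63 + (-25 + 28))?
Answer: -55560/7 ≈ -7937.1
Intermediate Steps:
(140 + (10 - 64)/(78 - 71))*(-63 + (-25 + 28)) = (140 - 54/7)*(-63 + 3) = (140 - 54*⅐)*(-60) = (140 - 54/7)*(-60) = (926/7)*(-60) = -55560/7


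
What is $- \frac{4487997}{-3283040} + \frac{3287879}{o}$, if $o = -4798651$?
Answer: $\frac{10742093019887}{15754163179040} \approx 0.68186$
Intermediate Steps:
$- \frac{4487997}{-3283040} + \frac{3287879}{o} = - \frac{4487997}{-3283040} + \frac{3287879}{-4798651} = \left(-4487997\right) \left(- \frac{1}{3283040}\right) + 3287879 \left(- \frac{1}{4798651}\right) = \frac{4487997}{3283040} - \frac{3287879}{4798651} = \frac{10742093019887}{15754163179040}$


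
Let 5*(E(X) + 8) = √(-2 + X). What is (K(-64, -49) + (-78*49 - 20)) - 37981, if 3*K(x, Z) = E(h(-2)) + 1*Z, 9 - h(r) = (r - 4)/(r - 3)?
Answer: -41842 + √145/75 ≈ -41842.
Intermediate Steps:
h(r) = 9 - (-4 + r)/(-3 + r) (h(r) = 9 - (r - 4)/(r - 3) = 9 - (-4 + r)/(-3 + r))
E(X) = -8 + √(-2 + X)/5
K(x, Z) = -8/3 + Z/3 + √145/75 (K(x, Z) = ((-8 + √(-2 + (-23 + 8*(-2))/(-3 - 2))/5) + 1*Z)/3 = ((-8 + √(-2 + (-23 - 16)/(-5))/5) + Z)/3 = ((-8 + √(-2 - ⅕*(-39))/5) + Z)/3 = ((-8 + √(-2 + 39/5)/5) + Z)/3 = ((-8 + √(29/5)/5) + Z)/3 = ((-8 + (√145/5)/5) + Z)/3 = ((-8 + √145/25) + Z)/3 = (-8 + Z + √145/25)/3 = -8/3 + Z/3 + √145/75)
(K(-64, -49) + (-78*49 - 20)) - 37981 = ((-8/3 + (⅓)*(-49) + √145/75) + (-78*49 - 20)) - 37981 = ((-8/3 - 49/3 + √145/75) + (-3822 - 20)) - 37981 = ((-19 + √145/75) - 3842) - 37981 = (-3861 + √145/75) - 37981 = -41842 + √145/75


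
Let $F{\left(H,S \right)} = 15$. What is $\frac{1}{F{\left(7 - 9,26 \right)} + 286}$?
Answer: $\frac{1}{301} \approx 0.0033223$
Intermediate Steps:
$\frac{1}{F{\left(7 - 9,26 \right)} + 286} = \frac{1}{15 + 286} = \frac{1}{301}$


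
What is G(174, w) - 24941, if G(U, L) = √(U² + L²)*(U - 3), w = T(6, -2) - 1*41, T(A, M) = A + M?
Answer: -24941 + 171*√31645 ≈ 5478.3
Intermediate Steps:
w = -37 (w = (6 - 2) - 1*41 = 4 - 41 = -37)
G(U, L) = √(L² + U²)*(-3 + U)
G(174, w) - 24941 = √((-37)² + 174²)*(-3 + 174) - 24941 = √(1369 + 30276)*171 - 24941 = √31645*171 - 24941 = 171*√31645 - 24941 = -24941 + 171*√31645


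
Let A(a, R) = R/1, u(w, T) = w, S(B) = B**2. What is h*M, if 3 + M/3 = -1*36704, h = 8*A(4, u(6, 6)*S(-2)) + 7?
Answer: -21914079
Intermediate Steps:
A(a, R) = R (A(a, R) = R*1 = R)
h = 199 (h = 8*(6*(-2)**2) + 7 = 8*(6*4) + 7 = 8*24 + 7 = 192 + 7 = 199)
M = -110121 (M = -9 + 3*(-1*36704) = -9 + 3*(-36704) = -9 - 110112 = -110121)
h*M = 199*(-110121) = -21914079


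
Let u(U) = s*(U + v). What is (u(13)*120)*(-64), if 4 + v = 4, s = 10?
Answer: -998400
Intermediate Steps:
v = 0 (v = -4 + 4 = 0)
u(U) = 10*U (u(U) = 10*(U + 0) = 10*U)
(u(13)*120)*(-64) = ((10*13)*120)*(-64) = (130*120)*(-64) = 15600*(-64) = -998400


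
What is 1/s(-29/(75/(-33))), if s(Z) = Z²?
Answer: 625/101761 ≈ 0.0061418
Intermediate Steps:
1/s(-29/(75/(-33))) = 1/((-29/(75/(-33)))²) = 1/((-29/(75*(-1/33)))²) = 1/((-29/(-25/11))²) = 1/((-29*(-11/25))²) = 1/((319/25)²) = 1/(101761/625) = 625/101761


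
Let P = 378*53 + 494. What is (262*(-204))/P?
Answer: -6681/2566 ≈ -2.6037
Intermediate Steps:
P = 20528 (P = 20034 + 494 = 20528)
(262*(-204))/P = (262*(-204))/20528 = -53448*1/20528 = -6681/2566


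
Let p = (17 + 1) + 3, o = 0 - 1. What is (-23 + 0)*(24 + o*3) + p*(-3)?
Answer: -546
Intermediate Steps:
o = -1
p = 21 (p = 18 + 3 = 21)
(-23 + 0)*(24 + o*3) + p*(-3) = (-23 + 0)*(24 - 1*3) + 21*(-3) = -23*(24 - 3) - 63 = -23*21 - 63 = -483 - 63 = -546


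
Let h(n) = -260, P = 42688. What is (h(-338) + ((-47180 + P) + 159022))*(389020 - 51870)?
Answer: 52012130500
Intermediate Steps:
(h(-338) + ((-47180 + P) + 159022))*(389020 - 51870) = (-260 + ((-47180 + 42688) + 159022))*(389020 - 51870) = (-260 + (-4492 + 159022))*337150 = (-260 + 154530)*337150 = 154270*337150 = 52012130500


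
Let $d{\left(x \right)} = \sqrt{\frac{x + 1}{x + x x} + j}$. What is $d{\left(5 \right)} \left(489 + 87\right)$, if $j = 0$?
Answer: $\frac{576 \sqrt{5}}{5} \approx 257.6$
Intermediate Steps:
$d{\left(x \right)} = \sqrt{\frac{1 + x}{x + x^{2}}}$ ($d{\left(x \right)} = \sqrt{\frac{x + 1}{x + x x} + 0} = \sqrt{\frac{1 + x}{x + x^{2}} + 0} = \sqrt{\frac{1 + x}{x + x^{2}}}$)
$d{\left(5 \right)} \left(489 + 87\right) = \sqrt{\frac{1}{5}} \left(489 + 87\right) = \sqrt{\frac{1}{5}} \cdot 576 = \frac{\sqrt{5}}{5} \cdot 576 = \frac{576 \sqrt{5}}{5}$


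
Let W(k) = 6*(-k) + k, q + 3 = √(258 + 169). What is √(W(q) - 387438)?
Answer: √(-387423 - 5*√427) ≈ 622.52*I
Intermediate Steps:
q = -3 + √427 (q = -3 + √(258 + 169) = -3 + √427 ≈ 17.664)
W(k) = -5*k (W(k) = -6*k + k = -5*k)
√(W(q) - 387438) = √(-5*(-3 + √427) - 387438) = √((15 - 5*√427) - 387438) = √(-387423 - 5*√427)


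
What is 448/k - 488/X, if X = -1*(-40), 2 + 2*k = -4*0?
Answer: -2301/5 ≈ -460.20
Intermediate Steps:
k = -1 (k = -1 + (-4*0)/2 = -1 + (½)*0 = -1 + 0 = -1)
X = 40
448/k - 488/X = 448/(-1) - 488/40 = 448*(-1) - 488*1/40 = -448 - 61/5 = -2301/5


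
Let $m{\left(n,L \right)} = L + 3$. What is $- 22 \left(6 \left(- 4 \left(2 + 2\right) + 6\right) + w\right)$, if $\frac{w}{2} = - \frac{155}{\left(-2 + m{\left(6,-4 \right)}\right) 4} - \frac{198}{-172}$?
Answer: $\frac{90431}{129} \approx 701.02$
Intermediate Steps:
$m{\left(n,L \right)} = 3 + L$
$w = \frac{7259}{258}$ ($w = 2 \left(- \frac{155}{\left(-2 + \left(3 - 4\right)\right) 4} - \frac{198}{-172}\right) = 2 \left(- \frac{155}{\left(-2 - 1\right) 4} - - \frac{99}{86}\right) = 2 \left(- \frac{155}{\left(-3\right) 4} + \frac{99}{86}\right) = 2 \left(- \frac{155}{-12} + \frac{99}{86}\right) = 2 \left(\left(-155\right) \left(- \frac{1}{12}\right) + \frac{99}{86}\right) = 2 \left(\frac{155}{12} + \frac{99}{86}\right) = 2 \cdot \frac{7259}{516} = \frac{7259}{258} \approx 28.136$)
$- 22 \left(6 \left(- 4 \left(2 + 2\right) + 6\right) + w\right) = - 22 \left(6 \left(- 4 \left(2 + 2\right) + 6\right) + \frac{7259}{258}\right) = - 22 \left(6 \left(\left(-4\right) 4 + 6\right) + \frac{7259}{258}\right) = - 22 \left(6 \left(-16 + 6\right) + \frac{7259}{258}\right) = - 22 \left(6 \left(-10\right) + \frac{7259}{258}\right) = - 22 \left(-60 + \frac{7259}{258}\right) = \left(-22\right) \left(- \frac{8221}{258}\right) = \frac{90431}{129}$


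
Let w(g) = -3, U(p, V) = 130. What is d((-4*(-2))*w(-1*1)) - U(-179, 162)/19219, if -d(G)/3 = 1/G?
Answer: 18179/153752 ≈ 0.11824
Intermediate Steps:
d(G) = -3/G
d((-4*(-2))*w(-1*1)) - U(-179, 162)/19219 = -3/(-4*(-2)*(-3)) - 130/19219 = -3/(8*(-3)) - 130/19219 = -3/(-24) - 1*130/19219 = -3*(-1/24) - 130/19219 = ⅛ - 130/19219 = 18179/153752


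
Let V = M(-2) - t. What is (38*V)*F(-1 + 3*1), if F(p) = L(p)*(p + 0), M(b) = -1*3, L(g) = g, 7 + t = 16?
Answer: -1824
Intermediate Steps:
t = 9 (t = -7 + 16 = 9)
M(b) = -3
F(p) = p² (F(p) = p*(p + 0) = p*p = p²)
V = -12 (V = -3 - 1*9 = -3 - 9 = -12)
(38*V)*F(-1 + 3*1) = (38*(-12))*(-1 + 3*1)² = -456*(-1 + 3)² = -456*2² = -456*4 = -1824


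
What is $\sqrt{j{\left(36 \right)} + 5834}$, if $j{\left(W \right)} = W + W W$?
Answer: $\sqrt{7166} \approx 84.652$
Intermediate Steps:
$j{\left(W \right)} = W + W^{2}$
$\sqrt{j{\left(36 \right)} + 5834} = \sqrt{36 \left(1 + 36\right) + 5834} = \sqrt{36 \cdot 37 + 5834} = \sqrt{1332 + 5834} = \sqrt{7166}$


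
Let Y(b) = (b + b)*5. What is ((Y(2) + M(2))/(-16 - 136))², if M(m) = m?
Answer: 121/5776 ≈ 0.020949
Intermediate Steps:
Y(b) = 10*b (Y(b) = (2*b)*5 = 10*b)
((Y(2) + M(2))/(-16 - 136))² = ((10*2 + 2)/(-16 - 136))² = ((20 + 2)/(-152))² = (22*(-1/152))² = (-11/76)² = 121/5776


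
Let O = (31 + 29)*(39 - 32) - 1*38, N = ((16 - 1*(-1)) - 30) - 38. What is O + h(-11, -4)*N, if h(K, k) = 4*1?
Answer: 178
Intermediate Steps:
h(K, k) = 4
N = -51 (N = ((16 + 1) - 30) - 38 = (17 - 30) - 38 = -13 - 38 = -51)
O = 382 (O = 60*7 - 38 = 420 - 38 = 382)
O + h(-11, -4)*N = 382 + 4*(-51) = 382 - 204 = 178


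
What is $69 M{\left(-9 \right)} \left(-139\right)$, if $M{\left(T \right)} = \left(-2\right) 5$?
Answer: $95910$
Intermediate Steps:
$M{\left(T \right)} = -10$
$69 M{\left(-9 \right)} \left(-139\right) = 69 \left(-10\right) \left(-139\right) = \left(-690\right) \left(-139\right) = 95910$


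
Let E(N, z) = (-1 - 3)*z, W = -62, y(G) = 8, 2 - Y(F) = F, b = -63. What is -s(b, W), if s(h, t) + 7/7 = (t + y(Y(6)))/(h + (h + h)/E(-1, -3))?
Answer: 13/49 ≈ 0.26531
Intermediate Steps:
Y(F) = 2 - F
E(N, z) = -4*z
s(h, t) = -1 + 6*(8 + t)/(7*h) (s(h, t) = -1 + (t + 8)/(h + (h + h)/((-4*(-3)))) = -1 + (8 + t)/(h + (2*h)/12) = -1 + (8 + t)/(h + (2*h)*(1/12)) = -1 + (8 + t)/(h + h/6) = -1 + (8 + t)/((7*h/6)) = -1 + (8 + t)*(6/(7*h)) = -1 + 6*(8 + t)/(7*h))
-s(b, W) = -(48 - 7*(-63) + 6*(-62))/(7*(-63)) = -(-1)*(48 + 441 - 372)/(7*63) = -(-1)*117/(7*63) = -1*(-13/49) = 13/49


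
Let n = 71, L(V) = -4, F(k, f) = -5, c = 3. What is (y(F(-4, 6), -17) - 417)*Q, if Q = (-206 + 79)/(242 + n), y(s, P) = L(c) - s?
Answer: 52832/313 ≈ 168.79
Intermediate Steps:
y(s, P) = -4 - s
Q = -127/313 (Q = (-206 + 79)/(242 + 71) = -127/313 ≈ -0.40575)
(y(F(-4, 6), -17) - 417)*Q = ((-4 - 1*(-5)) - 417)*(-127/313) = ((-4 + 5) - 417)*(-127/313) = (1 - 417)*(-127/313) = -416*(-127/313) = 52832/313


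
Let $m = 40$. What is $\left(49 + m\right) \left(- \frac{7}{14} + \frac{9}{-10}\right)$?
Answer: $- \frac{623}{5} \approx -124.6$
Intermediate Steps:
$\left(49 + m\right) \left(- \frac{7}{14} + \frac{9}{-10}\right) = \left(49 + 40\right) \left(- \frac{7}{14} + \frac{9}{-10}\right) = 89 \left(\left(-7\right) \frac{1}{14} + 9 \left(- \frac{1}{10}\right)\right) = 89 \left(- \frac{1}{2} - \frac{9}{10}\right) = 89 \left(- \frac{7}{5}\right) = - \frac{623}{5}$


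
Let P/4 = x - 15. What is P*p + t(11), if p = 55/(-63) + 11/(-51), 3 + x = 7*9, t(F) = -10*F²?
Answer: -167310/119 ≈ -1406.0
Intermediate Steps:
x = 60 (x = -3 + 7*9 = -3 + 63 = 60)
p = -1166/1071 (p = 55*(-1/63) + 11*(-1/51) = -55/63 - 11/51 = -1166/1071 ≈ -1.0887)
P = 180 (P = 4*(60 - 15) = 4*45 = 180)
P*p + t(11) = 180*(-1166/1071) - 10*11² = -23320/119 - 10*121 = -23320/119 - 1210 = -167310/119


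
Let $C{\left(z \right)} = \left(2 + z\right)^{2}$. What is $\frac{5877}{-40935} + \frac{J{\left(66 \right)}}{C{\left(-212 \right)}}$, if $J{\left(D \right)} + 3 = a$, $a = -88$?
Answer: $- \frac{2503817}{17192700} \approx -0.14563$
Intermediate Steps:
$J{\left(D \right)} = -91$ ($J{\left(D \right)} = -3 - 88 = -91$)
$\frac{5877}{-40935} + \frac{J{\left(66 \right)}}{C{\left(-212 \right)}} = \frac{5877}{-40935} - \frac{91}{\left(2 - 212\right)^{2}} = 5877 \left(- \frac{1}{40935}\right) - \frac{91}{\left(-210\right)^{2}} = - \frac{1959}{13645} - \frac{91}{44100} = - \frac{1959}{13645} - \frac{13}{6300} = - \frac{2503817}{17192700}$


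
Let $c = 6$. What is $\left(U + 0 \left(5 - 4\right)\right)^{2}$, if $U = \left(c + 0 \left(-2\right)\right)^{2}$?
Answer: $1296$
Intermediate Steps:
$U = 36$ ($U = \left(6 + 0 \left(-2\right)\right)^{2} = \left(6 + 0\right)^{2} = 6^{2} = 36$)
$\left(U + 0 \left(5 - 4\right)\right)^{2} = \left(36 + 0 \left(5 - 4\right)\right)^{2} = \left(36 + 0 \cdot 1\right)^{2} = \left(36 + 0\right)^{2} = 36^{2} = 1296$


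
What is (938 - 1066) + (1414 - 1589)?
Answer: -303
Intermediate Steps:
(938 - 1066) + (1414 - 1589) = -128 - 175 = -303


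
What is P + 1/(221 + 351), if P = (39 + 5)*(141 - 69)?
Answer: 1812097/572 ≈ 3168.0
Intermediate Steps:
P = 3168 (P = 44*72 = 3168)
P + 1/(221 + 351) = 3168 + 1/(221 + 351) = 3168 + 1/572 = 1812097/572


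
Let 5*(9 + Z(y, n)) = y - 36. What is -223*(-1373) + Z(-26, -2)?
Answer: 1530788/5 ≈ 3.0616e+5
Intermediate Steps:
Z(y, n) = -81/5 + y/5 (Z(y, n) = -9 + (y - 36)/5 = -9 + (-36 + y)/5 = -9 + (-36/5 + y/5) = -81/5 + y/5)
-223*(-1373) + Z(-26, -2) = -223*(-1373) + (-81/5 + (⅕)*(-26)) = 306179 + (-81/5 - 26/5) = 306179 - 107/5 = 1530788/5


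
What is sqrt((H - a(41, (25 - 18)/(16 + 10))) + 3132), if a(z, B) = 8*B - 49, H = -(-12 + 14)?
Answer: sqrt(536887)/13 ≈ 56.364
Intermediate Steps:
H = -2 (H = -1*2 = -2)
a(z, B) = -49 + 8*B
sqrt((H - a(41, (25 - 18)/(16 + 10))) + 3132) = sqrt((-2 - (-49 + 8*((25 - 18)/(16 + 10)))) + 3132) = sqrt((-2 - (-49 + 8*(7/26))) + 3132) = sqrt((-2 - (-49 + 28/13)) + 3132) = sqrt((-2 - 1*(-609/13)) + 3132) = sqrt((-2 + 609/13) + 3132) = sqrt(583/13 + 3132) = sqrt(41299/13) = sqrt(536887)/13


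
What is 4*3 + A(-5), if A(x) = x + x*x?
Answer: 32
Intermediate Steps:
A(x) = x + x²
4*3 + A(-5) = 4*3 - 5*(1 - 5) = 12 - 5*(-4) = 12 + 20 = 32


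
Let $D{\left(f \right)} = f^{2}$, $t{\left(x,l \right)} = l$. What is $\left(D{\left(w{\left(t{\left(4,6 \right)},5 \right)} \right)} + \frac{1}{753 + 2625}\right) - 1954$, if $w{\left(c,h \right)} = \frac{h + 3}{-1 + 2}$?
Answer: $- \frac{6384419}{3378} \approx -1890.0$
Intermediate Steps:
$w{\left(c,h \right)} = 3 + h$ ($w{\left(c,h \right)} = \frac{3 + h}{1} = \left(3 + h\right) 1 = 3 + h$)
$\left(D{\left(w{\left(t{\left(4,6 \right)},5 \right)} \right)} + \frac{1}{753 + 2625}\right) - 1954 = \left(\left(3 + 5\right)^{2} + \frac{1}{753 + 2625}\right) - 1954 = \left(8^{2} + \frac{1}{3378}\right) - 1954 = \left(64 + \frac{1}{3378}\right) - 1954 = \frac{216193}{3378} - 1954 = - \frac{6384419}{3378}$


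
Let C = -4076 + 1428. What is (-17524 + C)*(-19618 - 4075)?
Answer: 477935196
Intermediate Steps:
C = -2648
(-17524 + C)*(-19618 - 4075) = (-17524 - 2648)*(-19618 - 4075) = -20172*(-23693) = 477935196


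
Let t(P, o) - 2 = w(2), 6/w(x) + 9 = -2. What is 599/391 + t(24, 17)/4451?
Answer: 29333895/19143751 ≈ 1.5323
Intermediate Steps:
w(x) = -6/11 (w(x) = 6/(-9 - 2) = 6/(-11) = 6*(-1/11) = -6/11)
t(P, o) = 16/11 (t(P, o) = 2 - 6/11 = 16/11)
599/391 + t(24, 17)/4451 = 599/391 + (16/11)/4451 = 599*(1/391) + (16/11)*(1/4451) = 599/391 + 16/48961 = 29333895/19143751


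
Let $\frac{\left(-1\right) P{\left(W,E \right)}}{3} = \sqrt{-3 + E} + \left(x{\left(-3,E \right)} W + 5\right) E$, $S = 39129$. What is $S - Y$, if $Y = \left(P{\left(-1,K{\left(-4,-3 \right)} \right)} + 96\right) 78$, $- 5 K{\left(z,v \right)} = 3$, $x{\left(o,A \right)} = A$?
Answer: $\frac{771369}{25} + \frac{702 i \sqrt{10}}{5} \approx 30855.0 + 443.98 i$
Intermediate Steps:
$K{\left(z,v \right)} = - \frac{3}{5}$ ($K{\left(z,v \right)} = \left(- \frac{1}{5}\right) 3 = - \frac{3}{5}$)
$P{\left(W,E \right)} = - 3 \sqrt{-3 + E} - 3 E \left(5 + E W\right)$ ($P{\left(W,E \right)} = - 3 \left(\sqrt{-3 + E} + \left(E W + 5\right) E\right) = - 3 \left(\sqrt{-3 + E} + \left(5 + E W\right) E\right) = - 3 \left(\sqrt{-3 + E} + E \left(5 + E W\right)\right) = - 3 \sqrt{-3 + E} - 3 E \left(5 + E W\right)$)
$Y = \frac{206856}{25} - \frac{702 i \sqrt{10}}{5}$ ($Y = \left(\left(\left(-15\right) \left(- \frac{3}{5}\right) - 3 \sqrt{-3 - \frac{3}{5}} - - 3 \left(- \frac{3}{5}\right)^{2}\right) + 96\right) 78 = \left(\left(9 - 3 \sqrt{- \frac{18}{5}} - \left(-3\right) \frac{9}{25}\right) + 96\right) 78 = \left(\left(9 - 3 \frac{3 i \sqrt{10}}{5} + \frac{27}{25}\right) + 96\right) 78 = \left(\left(9 - \frac{9 i \sqrt{10}}{5} + \frac{27}{25}\right) + 96\right) 78 = \left(\left(\frac{252}{25} - \frac{9 i \sqrt{10}}{5}\right) + 96\right) 78 = \left(\frac{2652}{25} - \frac{9 i \sqrt{10}}{5}\right) 78 = \frac{206856}{25} - \frac{702 i \sqrt{10}}{5} \approx 8274.2 - 443.98 i$)
$S - Y = 39129 - \left(\frac{206856}{25} - \frac{702 i \sqrt{10}}{5}\right) = \frac{771369}{25} + \frac{702 i \sqrt{10}}{5}$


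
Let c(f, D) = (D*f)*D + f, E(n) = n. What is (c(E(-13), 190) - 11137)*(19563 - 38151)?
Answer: 8930604600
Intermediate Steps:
c(f, D) = f + f*D**2 (c(f, D) = f*D**2 + f = f + f*D**2)
(c(E(-13), 190) - 11137)*(19563 - 38151) = (-13*(1 + 190**2) - 11137)*(19563 - 38151) = (-13*(1 + 36100) - 11137)*(-18588) = (-13*36101 - 11137)*(-18588) = (-469313 - 11137)*(-18588) = -480450*(-18588) = 8930604600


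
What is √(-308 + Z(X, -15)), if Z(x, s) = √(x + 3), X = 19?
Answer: √(-308 + √22) ≈ 17.416*I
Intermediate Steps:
Z(x, s) = √(3 + x)
√(-308 + Z(X, -15)) = √(-308 + √(3 + 19)) = √(-308 + √22)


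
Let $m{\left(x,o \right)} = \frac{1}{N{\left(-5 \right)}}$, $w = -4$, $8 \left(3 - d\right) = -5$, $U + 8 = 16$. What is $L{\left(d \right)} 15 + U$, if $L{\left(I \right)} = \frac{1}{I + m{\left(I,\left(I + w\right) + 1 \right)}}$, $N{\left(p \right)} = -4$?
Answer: $\frac{112}{9} \approx 12.444$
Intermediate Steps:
$U = 8$ ($U = -8 + 16 = 8$)
$d = \frac{29}{8}$ ($d = 3 - - \frac{5}{8} = 3 + \frac{5}{8} = \frac{29}{8} \approx 3.625$)
$m{\left(x,o \right)} = - \frac{1}{4}$ ($m{\left(x,o \right)} = \frac{1}{-4} = - \frac{1}{4}$)
$L{\left(I \right)} = \frac{1}{- \frac{1}{4} + I}$ ($L{\left(I \right)} = \frac{1}{I - \frac{1}{4}} = \frac{1}{- \frac{1}{4} + I}$)
$L{\left(d \right)} 15 + U = \frac{4}{-1 + 4 \cdot \frac{29}{8}} \cdot 15 + 8 = \frac{4}{-1 + \frac{29}{2}} \cdot 15 + 8 = \frac{4}{\frac{27}{2}} \cdot 15 + 8 = 4 \cdot \frac{2}{27} \cdot 15 + 8 = \frac{8}{27} \cdot 15 + 8 = \frac{40}{9} + 8 = \frac{112}{9}$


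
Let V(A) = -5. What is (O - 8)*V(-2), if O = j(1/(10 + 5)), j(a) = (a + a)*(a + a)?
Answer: 1796/45 ≈ 39.911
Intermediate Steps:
j(a) = 4*a**2 (j(a) = (2*a)*(2*a) = 4*a**2)
O = 4/225 (O = 4*(1/(10 + 5))**2 = 4*(1/15)**2 = 4*(1/225) = 4/225 ≈ 0.017778)
(O - 8)*V(-2) = (4/225 - 8)*(-5) = -1796/225*(-5) = 1796/45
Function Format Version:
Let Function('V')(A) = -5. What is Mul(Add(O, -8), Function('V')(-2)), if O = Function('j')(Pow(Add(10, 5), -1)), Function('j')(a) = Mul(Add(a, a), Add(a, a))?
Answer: Rational(1796, 45) ≈ 39.911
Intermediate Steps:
Function('j')(a) = Mul(4, Pow(a, 2)) (Function('j')(a) = Mul(Mul(2, a), Mul(2, a)) = Mul(4, Pow(a, 2)))
O = Rational(4, 225) (O = Mul(4, Pow(Pow(Add(10, 5), -1), 2)) = Mul(4, Pow(Pow(15, -1), 2)) = Mul(4, Pow(Rational(1, 15), 2)) = Mul(4, Rational(1, 225)) = Rational(4, 225) ≈ 0.017778)
Mul(Add(O, -8), Function('V')(-2)) = Mul(Add(Rational(4, 225), -8), -5) = Mul(Rational(-1796, 225), -5) = Rational(1796, 45)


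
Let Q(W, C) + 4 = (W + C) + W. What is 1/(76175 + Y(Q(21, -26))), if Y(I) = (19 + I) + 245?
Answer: 1/76451 ≈ 1.3080e-5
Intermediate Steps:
Q(W, C) = -4 + C + 2*W (Q(W, C) = -4 + ((W + C) + W) = -4 + ((C + W) + W) = -4 + (C + 2*W) = -4 + C + 2*W)
Y(I) = 264 + I
1/(76175 + Y(Q(21, -26))) = 1/(76175 + (264 + (-4 - 26 + 2*21))) = 1/(76175 + (264 + (-4 - 26 + 42))) = 1/(76175 + (264 + 12)) = 1/(76175 + 276) = 1/76451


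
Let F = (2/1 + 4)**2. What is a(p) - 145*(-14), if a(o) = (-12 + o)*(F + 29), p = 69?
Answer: 5735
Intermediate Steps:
F = 36 (F = (2*1 + 4)**2 = (2 + 4)**2 = 6**2 = 36)
a(o) = -780 + 65*o (a(o) = (-12 + o)*(36 + 29) = (-12 + o)*65 = -780 + 65*o)
a(p) - 145*(-14) = (-780 + 65*69) - 145*(-14) = (-780 + 4485) - 1*(-2030) = 3705 + 2030 = 5735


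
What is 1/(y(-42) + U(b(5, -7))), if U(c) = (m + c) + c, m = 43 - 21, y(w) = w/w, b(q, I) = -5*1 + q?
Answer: 1/23 ≈ 0.043478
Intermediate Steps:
b(q, I) = -5 + q
y(w) = 1
m = 22
U(c) = 22 + 2*c (U(c) = (22 + c) + c = 22 + 2*c)
1/(y(-42) + U(b(5, -7))) = 1/(1 + (22 + 2*(-5 + 5))) = 1/(1 + (22 + 2*0)) = 1/(1 + (22 + 0)) = 1/(1 + 22) = 1/23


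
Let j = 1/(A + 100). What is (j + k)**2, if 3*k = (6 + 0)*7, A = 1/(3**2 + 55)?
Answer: 8042143684/40972801 ≈ 196.28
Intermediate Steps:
A = 1/64 (A = 1/(9 + 55) = 1/64 ≈ 0.015625)
k = 14 (k = ((6 + 0)*7)/3 = (6*7)/3 = (1/3)*42 = 14)
j = 64/6401 (j = 1/(1/64 + 100) = 1/(6401/64) = 64/6401 ≈ 0.0099984)
(j + k)**2 = (64/6401 + 14)**2 = (89678/6401)**2 = 8042143684/40972801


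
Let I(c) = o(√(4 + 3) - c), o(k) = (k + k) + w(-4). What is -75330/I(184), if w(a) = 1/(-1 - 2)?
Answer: 249718950/1220773 + 1355940*√7/1220773 ≈ 207.50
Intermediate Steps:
w(a) = -⅓ (w(a) = 1/(-3) = -⅓)
o(k) = -⅓ + 2*k (o(k) = (k + k) - ⅓ = 2*k - ⅓ = -⅓ + 2*k)
I(c) = -⅓ - 2*c + 2*√7 (I(c) = -⅓ + 2*(√(4 + 3) - c) = -⅓ + 2*(√7 - c) = -⅓ + (-2*c + 2*√7) = -⅓ - 2*c + 2*√7)
-75330/I(184) = -75330/(-⅓ - 2*184 + 2*√7) = -75330/(-⅓ - 368 + 2*√7) = -75330/(-1105/3 + 2*√7)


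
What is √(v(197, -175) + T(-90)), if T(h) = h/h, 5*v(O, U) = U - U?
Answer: 1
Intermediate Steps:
v(O, U) = 0 (v(O, U) = (U - U)/5 = (⅕)*0 = 0)
T(h) = 1
√(v(197, -175) + T(-90)) = √(0 + 1) = √1 = 1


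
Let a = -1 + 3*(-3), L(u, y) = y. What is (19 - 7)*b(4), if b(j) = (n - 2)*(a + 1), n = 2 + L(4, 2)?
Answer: -216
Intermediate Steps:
n = 4 (n = 2 + 2 = 4)
a = -10 (a = -1 - 9 = -10)
b(j) = -18 (b(j) = (4 - 2)*(-10 + 1) = 2*(-9) = -18)
(19 - 7)*b(4) = (19 - 7)*(-18) = 12*(-18) = -216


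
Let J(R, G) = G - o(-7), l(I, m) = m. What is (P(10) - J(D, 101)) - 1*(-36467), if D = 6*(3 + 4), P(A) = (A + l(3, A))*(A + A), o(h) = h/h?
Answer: 36767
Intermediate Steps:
o(h) = 1
P(A) = 4*A² (P(A) = (A + A)*(A + A) = (2*A)*(2*A) = 4*A²)
D = 42 (D = 6*7 = 42)
J(R, G) = -1 + G (J(R, G) = G - 1*1 = G - 1 = -1 + G)
(P(10) - J(D, 101)) - 1*(-36467) = (4*10² - (-1 + 101)) - 1*(-36467) = (4*100 - 1*100) + 36467 = (400 - 100) + 36467 = 300 + 36467 = 36767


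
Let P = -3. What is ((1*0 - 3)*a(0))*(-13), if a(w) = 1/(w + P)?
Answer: -13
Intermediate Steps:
a(w) = 1/(-3 + w) (a(w) = 1/(w - 3) = 1/(-3 + w))
((1*0 - 3)*a(0))*(-13) = ((1*0 - 3)/(-3 + 0))*(-13) = ((0 - 3)/(-3))*(-13) = -3*(-1/3)*(-13) = 1*(-13) = -13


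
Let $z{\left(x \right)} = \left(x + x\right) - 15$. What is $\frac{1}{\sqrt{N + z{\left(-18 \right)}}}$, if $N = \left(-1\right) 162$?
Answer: $- \frac{i \sqrt{213}}{213} \approx - 0.068519 i$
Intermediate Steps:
$z{\left(x \right)} = -15 + 2 x$ ($z{\left(x \right)} = 2 x - 15 = -15 + 2 x$)
$N = -162$
$\frac{1}{\sqrt{N + z{\left(-18 \right)}}} = \frac{1}{\sqrt{-162 + \left(-15 + 2 \left(-18\right)\right)}} = \frac{1}{\sqrt{-162 - 51}} = \frac{1}{\sqrt{-213}} = \frac{1}{i \sqrt{213}} = - \frac{i \sqrt{213}}{213}$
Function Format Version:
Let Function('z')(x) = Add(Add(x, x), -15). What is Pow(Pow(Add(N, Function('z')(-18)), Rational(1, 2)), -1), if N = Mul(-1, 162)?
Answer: Mul(Rational(-1, 213), I, Pow(213, Rational(1, 2))) ≈ Mul(-0.068519, I)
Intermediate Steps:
Function('z')(x) = Add(-15, Mul(2, x)) (Function('z')(x) = Add(Mul(2, x), -15) = Add(-15, Mul(2, x)))
N = -162
Pow(Pow(Add(N, Function('z')(-18)), Rational(1, 2)), -1) = Pow(Pow(Add(-162, Add(-15, Mul(2, -18))), Rational(1, 2)), -1) = Pow(Pow(Add(-162, Add(-15, -36)), Rational(1, 2)), -1) = Pow(Pow(Add(-162, -51), Rational(1, 2)), -1) = Pow(Pow(-213, Rational(1, 2)), -1) = Pow(Mul(I, Pow(213, Rational(1, 2))), -1) = Mul(Rational(-1, 213), I, Pow(213, Rational(1, 2)))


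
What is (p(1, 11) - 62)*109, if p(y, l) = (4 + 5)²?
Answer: 2071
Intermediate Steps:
p(y, l) = 81 (p(y, l) = 9² = 81)
(p(1, 11) - 62)*109 = (81 - 62)*109 = 19*109 = 2071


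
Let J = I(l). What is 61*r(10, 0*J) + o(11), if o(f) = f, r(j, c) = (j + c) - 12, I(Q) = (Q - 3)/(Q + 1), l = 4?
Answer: -111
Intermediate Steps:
I(Q) = (-3 + Q)/(1 + Q)
J = ⅕ (J = (-3 + 4)/(1 + 4) = 1/5 = (⅕)*1 = ⅕ ≈ 0.20000)
r(j, c) = -12 + c + j (r(j, c) = (c + j) - 12 = -12 + c + j)
61*r(10, 0*J) + o(11) = 61*(-12 + 0*(⅕) + 10) + 11 = 61*(-12 + 0 + 10) + 11 = 61*(-2) + 11 = -122 + 11 = -111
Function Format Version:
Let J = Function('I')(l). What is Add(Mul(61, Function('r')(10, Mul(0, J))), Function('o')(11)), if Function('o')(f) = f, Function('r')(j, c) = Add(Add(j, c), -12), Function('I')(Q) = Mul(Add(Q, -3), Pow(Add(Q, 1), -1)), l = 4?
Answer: -111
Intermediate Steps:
Function('I')(Q) = Mul(Pow(Add(1, Q), -1), Add(-3, Q)) (Function('I')(Q) = Mul(Add(-3, Q), Pow(Add(1, Q), -1)) = Mul(Pow(Add(1, Q), -1), Add(-3, Q)))
J = Rational(1, 5) (J = Mul(Pow(Add(1, 4), -1), Add(-3, 4)) = Mul(Pow(5, -1), 1) = Mul(Rational(1, 5), 1) = Rational(1, 5) ≈ 0.20000)
Function('r')(j, c) = Add(-12, c, j) (Function('r')(j, c) = Add(Add(c, j), -12) = Add(-12, c, j))
Add(Mul(61, Function('r')(10, Mul(0, J))), Function('o')(11)) = Add(Mul(61, Add(-12, Mul(0, Rational(1, 5)), 10)), 11) = Add(Mul(61, Add(-12, 0, 10)), 11) = Add(Mul(61, -2), 11) = Add(-122, 11) = -111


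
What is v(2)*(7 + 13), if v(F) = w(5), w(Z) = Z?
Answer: 100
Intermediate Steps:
v(F) = 5
v(2)*(7 + 13) = 5*(7 + 13) = 5*20 = 100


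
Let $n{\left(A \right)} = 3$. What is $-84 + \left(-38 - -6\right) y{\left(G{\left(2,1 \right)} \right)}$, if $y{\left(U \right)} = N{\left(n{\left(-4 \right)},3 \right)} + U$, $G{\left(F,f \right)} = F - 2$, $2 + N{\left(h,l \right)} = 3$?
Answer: $-116$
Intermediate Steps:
$N{\left(h,l \right)} = 1$ ($N{\left(h,l \right)} = -2 + 3 = 1$)
$G{\left(F,f \right)} = -2 + F$
$y{\left(U \right)} = 1 + U$
$-84 + \left(-38 - -6\right) y{\left(G{\left(2,1 \right)} \right)} = -84 + \left(-38 - -6\right) \left(1 + \left(-2 + 2\right)\right) = -84 + \left(-38 + 6\right) \left(1 + 0\right) = -84 - 32 = -116$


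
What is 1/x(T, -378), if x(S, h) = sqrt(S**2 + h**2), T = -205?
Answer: sqrt(184909)/184909 ≈ 0.0023255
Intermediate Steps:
1/x(T, -378) = 1/(sqrt((-205)**2 + (-378)**2)) = 1/(sqrt(42025 + 142884)) = 1/(sqrt(184909)) = sqrt(184909)/184909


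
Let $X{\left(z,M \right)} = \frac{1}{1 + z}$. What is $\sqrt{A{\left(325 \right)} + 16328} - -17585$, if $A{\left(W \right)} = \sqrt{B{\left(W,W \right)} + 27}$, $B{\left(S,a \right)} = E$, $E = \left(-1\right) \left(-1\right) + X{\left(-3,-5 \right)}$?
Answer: $17585 + \frac{\sqrt{65312 + 2 \sqrt{110}}}{2} \approx 17713.0$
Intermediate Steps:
$E = \frac{1}{2}$ ($E = \left(-1\right) \left(-1\right) + \frac{1}{1 - 3} = 1 + \frac{1}{-2} = 1 - \frac{1}{2} = \frac{1}{2} \approx 0.5$)
$B{\left(S,a \right)} = \frac{1}{2}$
$A{\left(W \right)} = \frac{\sqrt{110}}{2}$ ($A{\left(W \right)} = \sqrt{\frac{1}{2} + 27} = \sqrt{\frac{55}{2}} = \frac{\sqrt{110}}{2}$)
$\sqrt{A{\left(325 \right)} + 16328} - -17585 = \sqrt{\frac{\sqrt{110}}{2} + 16328} - -17585 = \sqrt{16328 + \frac{\sqrt{110}}{2}} + 17585 = 17585 + \sqrt{16328 + \frac{\sqrt{110}}{2}}$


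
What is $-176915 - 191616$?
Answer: $-368531$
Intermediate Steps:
$-176915 - 191616 = -368531$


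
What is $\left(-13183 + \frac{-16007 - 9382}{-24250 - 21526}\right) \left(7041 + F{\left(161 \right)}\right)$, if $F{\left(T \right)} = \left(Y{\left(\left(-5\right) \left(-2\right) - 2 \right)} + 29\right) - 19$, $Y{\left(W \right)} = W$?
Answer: $- \frac{4259680270521}{45776} \approx -9.3055 \cdot 10^{7}$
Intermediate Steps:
$F{\left(T \right)} = 18$ ($F{\left(T \right)} = \left(\left(\left(-5\right) \left(-2\right) - 2\right) + 29\right) - 19 = \left(\left(10 - 2\right) + 29\right) - 19 = \left(8 + 29\right) - 19 = 37 - 19 = 18$)
$\left(-13183 + \frac{-16007 - 9382}{-24250 - 21526}\right) \left(7041 + F{\left(161 \right)}\right) = \left(-13183 + \frac{-16007 - 9382}{-24250 - 21526}\right) \left(7041 + 18\right) = \left(-13183 - \frac{25389}{-45776}\right) 7059 = \left(-13183 - - \frac{25389}{45776}\right) 7059 = \left(-13183 + \frac{25389}{45776}\right) 7059 = \left(- \frac{603439619}{45776}\right) 7059 = - \frac{4259680270521}{45776}$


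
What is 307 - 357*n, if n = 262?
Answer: -93227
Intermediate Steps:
307 - 357*n = 307 - 357*262 = 307 - 93534 = -93227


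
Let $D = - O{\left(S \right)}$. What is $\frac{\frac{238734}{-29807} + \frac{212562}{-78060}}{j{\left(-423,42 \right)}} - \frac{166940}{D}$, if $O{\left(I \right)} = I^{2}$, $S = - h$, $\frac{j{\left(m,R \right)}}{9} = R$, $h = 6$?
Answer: $\frac{226579888409657}{48861422820} \approx 4637.2$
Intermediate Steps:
$j{\left(m,R \right)} = 9 R$
$S = -6$ ($S = \left(-1\right) 6 = -6$)
$D = -36$ ($D = - \left(-6\right)^{2} = \left(-1\right) 36 = -36$)
$\frac{\frac{238734}{-29807} + \frac{212562}{-78060}}{j{\left(-423,42 \right)}} - \frac{166940}{D} = \frac{\frac{238734}{-29807} + \frac{212562}{-78060}}{9 \cdot 42} - \frac{166940}{-36} = \frac{238734 \left(- \frac{1}{29807}\right) + 212562 \left(- \frac{1}{78060}\right)}{378} - - \frac{41735}{9} = \left(- \frac{238734}{29807} - \frac{35427}{13010}\right) \frac{1}{378} + \frac{41735}{9} = \left(- \frac{4161901929}{387789070}\right) \frac{1}{378} + \frac{41735}{9} = - \frac{1387300643}{48861422820} + \frac{41735}{9} = \frac{226579888409657}{48861422820}$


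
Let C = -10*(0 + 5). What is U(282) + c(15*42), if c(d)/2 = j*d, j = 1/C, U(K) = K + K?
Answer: 2694/5 ≈ 538.80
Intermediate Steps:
U(K) = 2*K
C = -50 (C = -10*5 = -50)
j = -1/50 (j = 1/(-50) = -1/50 ≈ -0.020000)
c(d) = -d/25 (c(d) = 2*(-d/50) = -d/25)
U(282) + c(15*42) = 2*282 - 3*42/5 = 564 - 1/25*630 = 564 - 126/5 = 2694/5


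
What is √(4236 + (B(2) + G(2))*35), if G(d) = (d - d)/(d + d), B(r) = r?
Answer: √4306 ≈ 65.620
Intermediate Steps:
G(d) = 0 (G(d) = 0/((2*d)) = 0*(1/(2*d)) = 0)
√(4236 + (B(2) + G(2))*35) = √(4236 + (2 + 0)*35) = √(4236 + 2*35) = √(4236 + 70) = √4306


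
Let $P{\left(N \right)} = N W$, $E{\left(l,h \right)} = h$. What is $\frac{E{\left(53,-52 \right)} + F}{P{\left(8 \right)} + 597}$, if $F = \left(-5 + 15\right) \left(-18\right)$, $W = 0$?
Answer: $- \frac{232}{597} \approx -0.38861$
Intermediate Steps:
$P{\left(N \right)} = 0$ ($P{\left(N \right)} = N 0 = 0$)
$F = -180$ ($F = 10 \left(-18\right) = -180$)
$\frac{E{\left(53,-52 \right)} + F}{P{\left(8 \right)} + 597} = \frac{-52 - 180}{0 + 597} = - \frac{232}{597}$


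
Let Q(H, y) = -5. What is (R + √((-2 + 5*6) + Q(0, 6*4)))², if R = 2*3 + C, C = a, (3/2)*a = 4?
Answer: 883/9 + 52*√23/3 ≈ 181.24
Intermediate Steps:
a = 8/3 (a = (⅔)*4 = 8/3 ≈ 2.6667)
C = 8/3 ≈ 2.6667
R = 26/3 (R = 2*3 + 8/3 = 6 + 8/3 = 26/3 ≈ 8.6667)
(R + √((-2 + 5*6) + Q(0, 6*4)))² = (26/3 + √((-2 + 5*6) - 5))² = (26/3 + √((-2 + 30) - 5))² = (26/3 + √(28 - 5))² = (26/3 + √23)²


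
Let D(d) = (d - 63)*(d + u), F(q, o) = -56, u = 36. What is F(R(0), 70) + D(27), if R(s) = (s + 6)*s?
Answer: -2324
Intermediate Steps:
R(s) = s*(6 + s) (R(s) = (6 + s)*s = s*(6 + s))
D(d) = (-63 + d)*(36 + d) (D(d) = (d - 63)*(d + 36) = (-63 + d)*(36 + d))
F(R(0), 70) + D(27) = -56 + (-2268 + 27² - 27*27) = -56 + (-2268 + 729 - 729) = -56 - 2268 = -2324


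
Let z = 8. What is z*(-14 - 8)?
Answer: -176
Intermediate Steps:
z*(-14 - 8) = 8*(-14 - 8) = 8*(-22) = -176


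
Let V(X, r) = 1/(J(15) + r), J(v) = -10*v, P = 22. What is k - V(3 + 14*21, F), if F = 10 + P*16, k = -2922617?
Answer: -619594805/212 ≈ -2.9226e+6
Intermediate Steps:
F = 362 (F = 10 + 22*16 = 10 + 352 = 362)
V(X, r) = 1/(-150 + r) (V(X, r) = 1/(-10*15 + r) = 1/(-150 + r))
k - V(3 + 14*21, F) = -2922617 - 1/(-150 + 362) = -2922617 - 1/212 = -619594805/212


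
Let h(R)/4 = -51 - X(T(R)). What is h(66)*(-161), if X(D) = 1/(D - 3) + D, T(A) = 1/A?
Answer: 212179646/6501 ≈ 32638.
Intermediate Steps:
X(D) = D + 1/(-3 + D) (X(D) = 1/(-3 + D) + D = D + 1/(-3 + D))
h(R) = -204 - 4*(1 + R⁻² - 3/R)/(-3 + 1/R) (h(R) = 4*(-51 - (1 + (1/R)² - 3/R)/(-3 + 1/R)) = 4*(-51 - (1 + R⁻² - 3/R)/(-3 + 1/R)) = -204 - 4*(1 + R⁻² - 3/R)/(-3 + 1/R))
h(66)*(-161) = (4*(1 - 152*66² + 48*66)/(66*(-1 + 3*66)))*(-161) = (4*(1/66)*(1 - 152*4356 + 3168)/(-1 + 198))*(-161) = (4*(1/66)*(1 - 662112 + 3168)/197)*(-161) = (4*(1/66)*(1/197)*(-658943))*(-161) = -1317886/6501*(-161) = 212179646/6501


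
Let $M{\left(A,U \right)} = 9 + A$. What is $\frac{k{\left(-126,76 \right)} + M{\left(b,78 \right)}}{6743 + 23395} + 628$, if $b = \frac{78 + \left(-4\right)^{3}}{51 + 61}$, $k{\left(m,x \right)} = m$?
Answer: $\frac{151412377}{241104} \approx 628.0$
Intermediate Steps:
$b = \frac{1}{8}$ ($b = \frac{78 - 64}{112} = 14 \cdot \frac{1}{112} = \frac{1}{8} \approx 0.125$)
$\frac{k{\left(-126,76 \right)} + M{\left(b,78 \right)}}{6743 + 23395} + 628 = \frac{-126 + \left(9 + \frac{1}{8}\right)}{6743 + 23395} + 628 = \frac{-126 + \frac{73}{8}}{30138} + 628 = \left(- \frac{935}{8}\right) \frac{1}{30138} + 628 = - \frac{935}{241104} + 628 = \frac{151412377}{241104}$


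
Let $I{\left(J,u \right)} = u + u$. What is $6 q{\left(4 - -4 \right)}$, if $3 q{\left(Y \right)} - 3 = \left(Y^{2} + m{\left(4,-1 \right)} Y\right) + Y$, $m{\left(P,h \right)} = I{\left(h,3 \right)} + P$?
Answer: $310$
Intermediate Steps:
$I{\left(J,u \right)} = 2 u$
$m{\left(P,h \right)} = 6 + P$ ($m{\left(P,h \right)} = 2 \cdot 3 + P = 6 + P$)
$q{\left(Y \right)} = 1 + \frac{Y^{2}}{3} + \frac{11 Y}{3}$ ($q{\left(Y \right)} = 1 + \frac{\left(Y^{2} + \left(6 + 4\right) Y\right) + Y}{3} = 1 + \frac{\left(Y^{2} + 10 Y\right) + Y}{3} = 1 + \frac{Y^{2} + 11 Y}{3} = 1 + \left(\frac{Y^{2}}{3} + \frac{11 Y}{3}\right) = 1 + \frac{Y^{2}}{3} + \frac{11 Y}{3}$)
$6 q{\left(4 - -4 \right)} = 6 \left(1 + \frac{\left(4 - -4\right)^{2}}{3} + \frac{11 \left(4 - -4\right)}{3}\right) = 6 \left(1 + \frac{\left(4 + 4\right)^{2}}{3} + \frac{11 \left(4 + 4\right)}{3}\right) = 6 \left(1 + \frac{8^{2}}{3} + \frac{11}{3} \cdot 8\right) = 6 \left(1 + \frac{1}{3} \cdot 64 + \frac{88}{3}\right) = 6 \left(1 + \frac{64}{3} + \frac{88}{3}\right) = 6 \cdot \frac{155}{3} = 310$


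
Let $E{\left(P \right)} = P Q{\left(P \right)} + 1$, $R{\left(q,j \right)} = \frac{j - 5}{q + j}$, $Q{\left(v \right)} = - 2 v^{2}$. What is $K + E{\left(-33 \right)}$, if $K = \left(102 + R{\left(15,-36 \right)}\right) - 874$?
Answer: $\frac{1493204}{21} \approx 71105.0$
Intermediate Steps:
$R{\left(q,j \right)} = \frac{-5 + j}{j + q}$
$E{\left(P \right)} = 1 - 2 P^{3}$ ($E{\left(P \right)} = P \left(- 2 P^{2}\right) + 1 = - 2 P^{3} + 1 = 1 - 2 P^{3}$)
$K = - \frac{16171}{21}$ ($K = \left(102 + \frac{-5 - 36}{-36 + 15}\right) - 874 = \left(102 + \frac{1}{-21} \left(-41\right)\right) - 874 = \left(102 - - \frac{41}{21}\right) - 874 = \left(102 + \frac{41}{21}\right) - 874 = \frac{2183}{21} - 874 = - \frac{16171}{21} \approx -770.05$)
$K + E{\left(-33 \right)} = - \frac{16171}{21} - \left(-1 + 2 \left(-33\right)^{3}\right) = - \frac{16171}{21} + \left(1 - -71874\right) = - \frac{16171}{21} + \left(1 + 71874\right) = - \frac{16171}{21} + 71875 = \frac{1493204}{21}$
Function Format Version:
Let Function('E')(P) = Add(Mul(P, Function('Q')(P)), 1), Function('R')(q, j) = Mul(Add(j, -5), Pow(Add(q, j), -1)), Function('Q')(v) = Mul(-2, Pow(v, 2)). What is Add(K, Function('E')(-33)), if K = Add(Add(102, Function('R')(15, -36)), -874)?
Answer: Rational(1493204, 21) ≈ 71105.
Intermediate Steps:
Function('R')(q, j) = Mul(Pow(Add(j, q), -1), Add(-5, j)) (Function('R')(q, j) = Mul(Add(-5, j), Pow(Add(j, q), -1)) = Mul(Pow(Add(j, q), -1), Add(-5, j)))
Function('E')(P) = Add(1, Mul(-2, Pow(P, 3))) (Function('E')(P) = Add(Mul(P, Mul(-2, Pow(P, 2))), 1) = Add(Mul(-2, Pow(P, 3)), 1) = Add(1, Mul(-2, Pow(P, 3))))
K = Rational(-16171, 21) (K = Add(Add(102, Mul(Pow(Add(-36, 15), -1), Add(-5, -36))), -874) = Add(Add(102, Mul(Pow(-21, -1), -41)), -874) = Add(Add(102, Mul(Rational(-1, 21), -41)), -874) = Add(Add(102, Rational(41, 21)), -874) = Add(Rational(2183, 21), -874) = Rational(-16171, 21) ≈ -770.05)
Add(K, Function('E')(-33)) = Add(Rational(-16171, 21), Add(1, Mul(-2, Pow(-33, 3)))) = Add(Rational(-16171, 21), Add(1, Mul(-2, -35937))) = Add(Rational(-16171, 21), Add(1, 71874)) = Add(Rational(-16171, 21), 71875) = Rational(1493204, 21)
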